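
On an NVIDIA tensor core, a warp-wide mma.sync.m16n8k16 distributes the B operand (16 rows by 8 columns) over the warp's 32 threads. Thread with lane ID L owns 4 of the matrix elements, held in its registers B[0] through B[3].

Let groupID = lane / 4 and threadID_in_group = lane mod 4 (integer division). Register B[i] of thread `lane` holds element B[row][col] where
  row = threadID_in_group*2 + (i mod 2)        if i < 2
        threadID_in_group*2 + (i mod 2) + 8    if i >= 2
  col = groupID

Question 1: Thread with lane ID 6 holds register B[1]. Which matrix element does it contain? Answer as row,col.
5,1

6: G=1,T=2
[1] (2*2+1+0,1) = (5,1)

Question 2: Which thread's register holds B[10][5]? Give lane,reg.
21,2

c: 5->gid=5  r: 10->r8=1,tid=1,i&1=0
L=5*4+1=21  i=1*2+0=2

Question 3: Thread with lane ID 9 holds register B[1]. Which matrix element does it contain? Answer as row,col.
3,2

9: g=2,t=1
[1] (1*2+1+0,2) = (3,2)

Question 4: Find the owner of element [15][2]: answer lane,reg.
11,3

c=2->g=2  r=15->rb=1,t=3,b0=1
L=2*4+3=11  i=1*2+1=3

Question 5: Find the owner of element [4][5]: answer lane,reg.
c:5=>grp=5  r:4=>rB=0,tig=2,lo=0
L=5*4+2=22  i=0*2+0=0

22,0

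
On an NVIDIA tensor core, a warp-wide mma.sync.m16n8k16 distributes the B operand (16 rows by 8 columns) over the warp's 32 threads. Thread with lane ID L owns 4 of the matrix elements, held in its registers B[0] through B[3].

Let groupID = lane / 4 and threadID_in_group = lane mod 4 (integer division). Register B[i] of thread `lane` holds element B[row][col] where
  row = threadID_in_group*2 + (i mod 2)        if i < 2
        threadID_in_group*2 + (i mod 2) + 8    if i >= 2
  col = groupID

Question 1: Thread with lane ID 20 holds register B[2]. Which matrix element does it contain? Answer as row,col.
8,5

lane 20: G=5 (20/4), T=0 (20%4)
i=2: r=0*2+0+8=8, c=G=5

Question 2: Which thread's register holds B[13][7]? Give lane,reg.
c:7=>grp=7  r:13=>rB=1,tig=2,lo=1
L=7*4+2=30  i=1*2+1=3

30,3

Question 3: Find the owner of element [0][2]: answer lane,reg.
8,0

c: 2->gid=2  r: 0->r8=0,tid=0,i&1=0
L=2*4+0=8  i=0*2+0=0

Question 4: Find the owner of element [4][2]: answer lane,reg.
c: 2->gid=2  r: 4->r8=0,tid=2,i&1=0
L=2*4+2=10  i=0*2+0=0

10,0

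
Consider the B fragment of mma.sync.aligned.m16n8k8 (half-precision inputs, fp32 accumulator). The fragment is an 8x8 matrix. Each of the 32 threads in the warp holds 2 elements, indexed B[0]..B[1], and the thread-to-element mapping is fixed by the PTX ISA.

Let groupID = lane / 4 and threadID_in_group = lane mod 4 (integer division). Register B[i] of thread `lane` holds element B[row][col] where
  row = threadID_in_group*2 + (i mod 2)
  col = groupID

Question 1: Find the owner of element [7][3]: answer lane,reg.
c=3⇒gr=3  r=7⇒th=3,odd=1
L=3*4+3=15  i=1=1

15,1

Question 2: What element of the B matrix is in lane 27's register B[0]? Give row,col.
L=27=>grp=27>>2=6, tig=27&3=3
[0]=>row 3·2+0=6  col grp=6

6,6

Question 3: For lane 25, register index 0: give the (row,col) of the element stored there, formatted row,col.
L=25=>grp=25>>2=6, tig=25&3=1
[0]=>row 1·2+0=2  col grp=6

2,6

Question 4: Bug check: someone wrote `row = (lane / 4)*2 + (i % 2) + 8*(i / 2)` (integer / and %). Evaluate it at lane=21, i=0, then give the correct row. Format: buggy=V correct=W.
`(lane / 4)*2 + (i % 2) + 8*(i / 2)`[21,0]->10
lane 21->21/4=5, 21 mod 4=1
i=0  r:2·1+0->2  c:5
row: 10 vs 2

buggy=10 correct=2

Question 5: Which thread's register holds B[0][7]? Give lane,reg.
c:7=>grp=7  r:0=>tig=0,lo=0
L=7*4+0=28  i=0=0

28,0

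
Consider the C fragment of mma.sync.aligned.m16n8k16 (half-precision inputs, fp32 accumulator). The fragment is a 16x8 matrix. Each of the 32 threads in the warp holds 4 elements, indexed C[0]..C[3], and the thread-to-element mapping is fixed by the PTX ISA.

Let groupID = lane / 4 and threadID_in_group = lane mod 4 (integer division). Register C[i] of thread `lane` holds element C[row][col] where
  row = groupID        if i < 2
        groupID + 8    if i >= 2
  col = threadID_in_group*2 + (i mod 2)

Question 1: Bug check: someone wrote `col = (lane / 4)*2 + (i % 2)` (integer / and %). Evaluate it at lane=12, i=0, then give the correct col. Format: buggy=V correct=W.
buggy=6 correct=0

`(lane / 4)*2 + (i % 2)`[12,0]=>6
lane 12=>12/4=3, 12 mod 4=0
i=0  r:3+0=>3  c:2·0+0=>0
col: 6 vs 0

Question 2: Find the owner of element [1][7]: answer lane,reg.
r=1→G=1,rhi=0  c=7→T=3,p=1
L=1*4+3=7  i=0*2+1=1

7,1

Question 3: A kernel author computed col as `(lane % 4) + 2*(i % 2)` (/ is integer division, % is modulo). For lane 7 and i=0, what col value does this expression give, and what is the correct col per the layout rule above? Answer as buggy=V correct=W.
`(lane % 4) + 2*(i % 2)`[7,0]⇒3
7: gr=1,th=3
[0] (1+0,3*2+0) = (1,6)
col: 3 vs 6

buggy=3 correct=6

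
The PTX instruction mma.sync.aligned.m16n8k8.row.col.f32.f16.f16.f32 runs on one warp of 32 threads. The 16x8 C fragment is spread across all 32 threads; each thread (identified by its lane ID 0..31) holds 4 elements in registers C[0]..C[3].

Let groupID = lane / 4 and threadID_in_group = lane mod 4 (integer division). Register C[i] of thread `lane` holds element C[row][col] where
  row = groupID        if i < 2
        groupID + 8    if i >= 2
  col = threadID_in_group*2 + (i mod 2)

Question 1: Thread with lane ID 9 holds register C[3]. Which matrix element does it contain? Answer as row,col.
L=9→G=9>>2=2, T=9&3=1
[3]→row 2+8=10  col 1·2+1=3

10,3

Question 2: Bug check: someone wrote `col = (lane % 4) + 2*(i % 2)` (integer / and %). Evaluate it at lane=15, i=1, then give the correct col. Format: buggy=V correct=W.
`(lane % 4) + 2*(i % 2)`[15,1]→5
lane 15→15/4=3, 15 mod 4=3
i=1  r:3+0→3  c:2·3+1→7
col: 5 vs 7

buggy=5 correct=7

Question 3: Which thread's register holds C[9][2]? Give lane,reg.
r=9⇒gr=1,Rb=1  c=2⇒th=1,odd=0
L=1*4+1=5  i=1*2+0=2

5,2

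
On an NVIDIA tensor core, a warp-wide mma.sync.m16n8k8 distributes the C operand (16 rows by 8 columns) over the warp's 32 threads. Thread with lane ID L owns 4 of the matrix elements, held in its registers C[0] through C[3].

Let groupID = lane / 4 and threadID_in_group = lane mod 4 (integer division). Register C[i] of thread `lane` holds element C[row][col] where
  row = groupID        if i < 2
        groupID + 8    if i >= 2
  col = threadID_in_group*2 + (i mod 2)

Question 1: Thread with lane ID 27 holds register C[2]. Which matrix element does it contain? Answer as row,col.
14,6

L=27=>grp=27>>2=6, tig=27&3=3
[2]=>row 6+8=14  col 3·2+0=6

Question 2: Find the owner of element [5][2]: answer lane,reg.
21,0

r=5->g=5,rb=0  c=2->t=1,b0=0
L=5*4+1=21  i=0*2+0=0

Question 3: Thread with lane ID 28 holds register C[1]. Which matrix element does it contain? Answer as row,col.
lane 28→28/4=7, 28 mod 4=0
i=1  r:7+0→7  c:2·0+1→1

7,1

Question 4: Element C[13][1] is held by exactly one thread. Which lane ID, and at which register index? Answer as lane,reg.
20,3

r=13→G=5,rhi=1  c=1→T=0,p=1
L=5*4+0=20  i=1*2+1=3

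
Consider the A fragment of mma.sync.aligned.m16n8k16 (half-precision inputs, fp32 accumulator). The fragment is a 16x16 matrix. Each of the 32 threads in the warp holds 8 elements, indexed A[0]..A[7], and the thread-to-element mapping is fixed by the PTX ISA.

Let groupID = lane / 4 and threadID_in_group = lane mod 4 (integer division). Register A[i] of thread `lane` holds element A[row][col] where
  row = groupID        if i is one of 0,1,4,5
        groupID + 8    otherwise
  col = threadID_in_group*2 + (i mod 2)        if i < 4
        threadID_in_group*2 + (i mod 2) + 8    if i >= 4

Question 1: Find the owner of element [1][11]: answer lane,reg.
5,5

r=1⇒gr=1,Rb=0  c=11⇒Cb=1,th=1,odd=1
L=1*4+1=5  i=1*4+0*2+1=5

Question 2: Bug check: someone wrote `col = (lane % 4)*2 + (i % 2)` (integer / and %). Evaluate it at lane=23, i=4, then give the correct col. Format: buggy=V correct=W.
`(lane % 4)*2 + (i % 2)`[23,4]->6
lane 23->23/4=5, 23 mod 4=3
i=4  r:5+0->5  c:2·3+0+8->14
col: 6 vs 14

buggy=6 correct=14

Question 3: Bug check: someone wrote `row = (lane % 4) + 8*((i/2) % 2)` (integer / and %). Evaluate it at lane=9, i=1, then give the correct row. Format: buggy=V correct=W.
`(lane % 4) + 8*((i/2) % 2)`[9,1]->1
lane 9: gid=2 (9/4), tid=1 (9%4)
i=1: r=2+0=2, c=1*2+1+0=3
row: 1 vs 2

buggy=1 correct=2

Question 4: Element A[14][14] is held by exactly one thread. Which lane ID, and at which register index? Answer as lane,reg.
r:14=>grp=6,rB=1  c:14=>cB=1,tig=3,lo=0
L=6*4+3=27  i=1*4+1*2+0=6

27,6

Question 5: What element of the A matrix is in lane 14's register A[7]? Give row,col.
lane 14: g=3 (14/4), t=2 (14%4)
i=7: r=3+8=11, c=2*2+1+8=13

11,13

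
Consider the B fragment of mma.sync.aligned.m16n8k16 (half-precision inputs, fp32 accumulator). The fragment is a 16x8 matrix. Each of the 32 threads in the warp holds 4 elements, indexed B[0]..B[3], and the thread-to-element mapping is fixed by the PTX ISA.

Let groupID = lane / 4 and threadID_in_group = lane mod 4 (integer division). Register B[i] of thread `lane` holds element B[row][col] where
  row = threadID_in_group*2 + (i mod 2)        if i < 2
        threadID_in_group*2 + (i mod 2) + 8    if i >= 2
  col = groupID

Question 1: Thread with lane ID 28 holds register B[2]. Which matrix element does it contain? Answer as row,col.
8,7

L=28⇒gr=28>>2=7, th=28&3=0
[2]⇒row 0·2+0+8=8  col gr=7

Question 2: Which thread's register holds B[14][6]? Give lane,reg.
c: 6->gid=6  r: 14->r8=1,tid=3,i&1=0
L=6*4+3=27  i=1*2+0=2

27,2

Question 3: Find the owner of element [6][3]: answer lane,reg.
c=3⇒gr=3  r=6⇒Rb=0,th=3,odd=0
L=3*4+3=15  i=0*2+0=0

15,0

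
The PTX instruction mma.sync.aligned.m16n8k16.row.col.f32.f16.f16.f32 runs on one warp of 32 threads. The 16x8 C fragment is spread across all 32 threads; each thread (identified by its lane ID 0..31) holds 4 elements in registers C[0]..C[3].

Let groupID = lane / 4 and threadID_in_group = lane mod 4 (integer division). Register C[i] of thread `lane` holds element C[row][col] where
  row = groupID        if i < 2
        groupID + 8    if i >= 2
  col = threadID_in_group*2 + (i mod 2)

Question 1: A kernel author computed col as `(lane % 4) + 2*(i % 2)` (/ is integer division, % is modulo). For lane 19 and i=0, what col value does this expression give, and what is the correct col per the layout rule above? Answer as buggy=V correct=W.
buggy=3 correct=6

`(lane % 4) + 2*(i % 2)`[19,0]→3
lane 19: G=4 (19/4), T=3 (19%4)
i=0: r=4+0=4, c=3*2+0=6
col: 3 vs 6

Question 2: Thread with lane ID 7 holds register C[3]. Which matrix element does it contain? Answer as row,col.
9,7

L=7->gid=7>>2=1, tid=7&3=3
[3]->row 1+8=9  col 3·2+1=7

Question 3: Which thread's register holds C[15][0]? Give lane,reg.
28,2

r=15->g=7,rb=1  c=0->t=0,b0=0
L=7*4+0=28  i=1*2+0=2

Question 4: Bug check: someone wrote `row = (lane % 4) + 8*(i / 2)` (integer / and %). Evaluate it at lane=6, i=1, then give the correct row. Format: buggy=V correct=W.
buggy=2 correct=1

`(lane % 4) + 8*(i / 2)`[6,1]=>2
lane 6=>6/4=1, 6 mod 4=2
i=1  r:1+0=>1  c:2·2+1=>5
row: 2 vs 1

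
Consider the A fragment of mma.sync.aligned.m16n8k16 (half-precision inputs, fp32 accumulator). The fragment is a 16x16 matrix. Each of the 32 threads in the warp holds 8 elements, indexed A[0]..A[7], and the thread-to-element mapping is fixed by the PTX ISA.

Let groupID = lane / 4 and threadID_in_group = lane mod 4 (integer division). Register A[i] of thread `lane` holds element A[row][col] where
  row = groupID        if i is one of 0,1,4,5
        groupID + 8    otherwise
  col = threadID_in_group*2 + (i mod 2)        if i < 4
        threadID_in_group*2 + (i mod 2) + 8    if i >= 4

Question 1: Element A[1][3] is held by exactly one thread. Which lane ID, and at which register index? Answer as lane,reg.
r=1->g=1,rb=0  c=3->cb=0,t=1,b0=1
L=1*4+1=5  i=0*4+0*2+1=1

5,1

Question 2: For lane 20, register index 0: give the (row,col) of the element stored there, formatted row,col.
L=20->gid=20>>2=5, tid=20&3=0
[0]->row 5+0=5  col 0·2+0+0=0

5,0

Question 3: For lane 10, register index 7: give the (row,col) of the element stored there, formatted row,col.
10,13

lane 10: G=2 (10/4), T=2 (10%4)
i=7: r=2+8=10, c=2*2+1+8=13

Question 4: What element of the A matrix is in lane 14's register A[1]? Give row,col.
lane 14: G=3 (14/4), T=2 (14%4)
i=1: r=3+0=3, c=2*2+1+0=5

3,5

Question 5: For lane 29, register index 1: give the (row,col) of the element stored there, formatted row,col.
7,3

29: gr=7,th=1
[1] (7+0,1*2+1+0) = (7,3)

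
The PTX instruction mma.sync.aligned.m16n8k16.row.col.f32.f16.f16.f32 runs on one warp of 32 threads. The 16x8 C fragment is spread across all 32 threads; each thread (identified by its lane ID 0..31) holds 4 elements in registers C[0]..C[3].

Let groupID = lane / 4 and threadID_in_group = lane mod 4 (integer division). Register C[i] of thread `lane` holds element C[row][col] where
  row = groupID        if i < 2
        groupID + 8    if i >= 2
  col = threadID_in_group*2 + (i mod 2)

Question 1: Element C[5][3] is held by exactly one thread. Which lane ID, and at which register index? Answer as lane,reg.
21,1

r:5=>grp=5,rB=0  c:3=>tig=1,lo=1
L=5*4+1=21  i=0*2+1=1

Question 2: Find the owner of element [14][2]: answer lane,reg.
25,2

r=14→G=6,rhi=1  c=2→T=1,p=0
L=6*4+1=25  i=1*2+0=2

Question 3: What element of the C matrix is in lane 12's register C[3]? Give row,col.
lane 12⇒12/4=3, 12 mod 4=0
i=3  r:3+8⇒11  c:2·0+1⇒1

11,1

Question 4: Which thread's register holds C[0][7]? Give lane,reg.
3,1

r: 0->gid=0,r8=0  c: 7->tid=3,i&1=1
L=0*4+3=3  i=0*2+1=1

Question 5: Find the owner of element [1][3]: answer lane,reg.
r: 1->gid=1,r8=0  c: 3->tid=1,i&1=1
L=1*4+1=5  i=0*2+1=1

5,1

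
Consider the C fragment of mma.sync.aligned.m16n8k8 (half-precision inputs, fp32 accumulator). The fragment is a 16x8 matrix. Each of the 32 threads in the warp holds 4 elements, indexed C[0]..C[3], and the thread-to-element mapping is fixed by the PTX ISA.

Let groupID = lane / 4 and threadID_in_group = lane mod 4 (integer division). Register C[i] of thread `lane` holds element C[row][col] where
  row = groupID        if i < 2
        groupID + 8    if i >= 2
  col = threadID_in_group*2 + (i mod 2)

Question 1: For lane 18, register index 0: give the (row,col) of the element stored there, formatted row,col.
lane 18: gr=4 (18/4), th=2 (18%4)
i=0: r=4+0=4, c=2*2+0=4

4,4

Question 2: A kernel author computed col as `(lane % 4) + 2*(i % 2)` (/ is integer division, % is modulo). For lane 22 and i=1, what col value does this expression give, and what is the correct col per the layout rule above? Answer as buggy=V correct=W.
buggy=4 correct=5

`(lane % 4) + 2*(i % 2)`[22,1]→4
22: G=5,T=2
[1] (5+0,2*2+1) = (5,5)
col: 4 vs 5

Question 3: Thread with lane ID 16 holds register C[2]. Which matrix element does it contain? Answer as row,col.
12,0

lane 16: G=4 (16/4), T=0 (16%4)
i=2: r=4+8=12, c=0*2+0=0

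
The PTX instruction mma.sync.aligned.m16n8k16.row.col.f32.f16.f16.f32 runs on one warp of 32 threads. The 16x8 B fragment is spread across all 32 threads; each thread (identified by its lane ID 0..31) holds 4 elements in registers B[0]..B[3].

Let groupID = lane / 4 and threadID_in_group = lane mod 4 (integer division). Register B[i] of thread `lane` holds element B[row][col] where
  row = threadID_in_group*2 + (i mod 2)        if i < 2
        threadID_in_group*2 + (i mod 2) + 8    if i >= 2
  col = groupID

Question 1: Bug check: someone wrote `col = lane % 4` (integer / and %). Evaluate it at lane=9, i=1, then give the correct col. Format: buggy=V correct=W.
buggy=1 correct=2

`lane % 4`[9,1]->1
9: g=2,t=1
[1] (1*2+1+0,2) = (3,2)
col: 1 vs 2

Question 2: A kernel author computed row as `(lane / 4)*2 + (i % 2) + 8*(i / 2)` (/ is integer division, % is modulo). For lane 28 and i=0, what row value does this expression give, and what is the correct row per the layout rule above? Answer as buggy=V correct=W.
`(lane / 4)*2 + (i % 2) + 8*(i / 2)`[28,0]->14
28: gid=7,tid=0
[0] (0*2+0+0,7) = (0,7)
row: 14 vs 0

buggy=14 correct=0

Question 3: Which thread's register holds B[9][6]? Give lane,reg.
c=6⇒gr=6  r=9⇒Rb=1,th=0,odd=1
L=6*4+0=24  i=1*2+1=3

24,3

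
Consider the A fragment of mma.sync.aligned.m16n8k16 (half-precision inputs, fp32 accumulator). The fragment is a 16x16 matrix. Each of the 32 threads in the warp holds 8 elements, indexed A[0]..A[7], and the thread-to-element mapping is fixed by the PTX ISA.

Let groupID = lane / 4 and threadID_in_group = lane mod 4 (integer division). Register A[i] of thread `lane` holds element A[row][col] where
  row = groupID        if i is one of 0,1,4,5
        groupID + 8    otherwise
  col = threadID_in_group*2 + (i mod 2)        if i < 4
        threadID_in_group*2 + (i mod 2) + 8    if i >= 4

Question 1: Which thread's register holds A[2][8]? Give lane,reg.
r:2=>grp=2,rB=0  c:8=>cB=1,tig=0,lo=0
L=2*4+0=8  i=1*4+0*2+0=4

8,4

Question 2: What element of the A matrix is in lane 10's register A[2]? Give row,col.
lane 10→10/4=2, 10 mod 4=2
i=2  r:2+8→10  c:2·2+0+0→4

10,4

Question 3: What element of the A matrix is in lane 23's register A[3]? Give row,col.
13,7

23: grp=5,tig=3
[3] (5+8,3*2+1+0) = (13,7)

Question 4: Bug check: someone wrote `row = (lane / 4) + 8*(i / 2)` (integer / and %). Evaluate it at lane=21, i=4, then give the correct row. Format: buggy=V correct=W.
buggy=21 correct=5

`(lane / 4) + 8*(i / 2)`[21,4]->21
L=21->g=21>>2=5, t=21&3=1
[4]->row 5+0=5  col 1·2+0+8=10
row: 21 vs 5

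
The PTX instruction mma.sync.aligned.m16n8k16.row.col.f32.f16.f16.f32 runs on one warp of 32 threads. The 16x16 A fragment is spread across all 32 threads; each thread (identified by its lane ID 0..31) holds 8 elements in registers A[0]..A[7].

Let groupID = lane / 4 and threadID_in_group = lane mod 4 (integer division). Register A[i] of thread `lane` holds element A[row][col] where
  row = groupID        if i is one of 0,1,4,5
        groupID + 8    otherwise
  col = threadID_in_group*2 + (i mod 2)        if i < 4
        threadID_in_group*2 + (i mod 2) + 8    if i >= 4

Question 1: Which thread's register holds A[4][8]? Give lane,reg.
r:4=>grp=4,rB=0  c:8=>cB=1,tig=0,lo=0
L=4*4+0=16  i=1*4+0*2+0=4

16,4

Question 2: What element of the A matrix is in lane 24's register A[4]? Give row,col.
lane 24: g=6 (24/4), t=0 (24%4)
i=4: r=6+0=6, c=0*2+0+8=8

6,8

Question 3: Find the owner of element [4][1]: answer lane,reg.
r: 4->gid=4,r8=0  c: 1->c8=0,tid=0,i&1=1
L=4*4+0=16  i=0*4+0*2+1=1

16,1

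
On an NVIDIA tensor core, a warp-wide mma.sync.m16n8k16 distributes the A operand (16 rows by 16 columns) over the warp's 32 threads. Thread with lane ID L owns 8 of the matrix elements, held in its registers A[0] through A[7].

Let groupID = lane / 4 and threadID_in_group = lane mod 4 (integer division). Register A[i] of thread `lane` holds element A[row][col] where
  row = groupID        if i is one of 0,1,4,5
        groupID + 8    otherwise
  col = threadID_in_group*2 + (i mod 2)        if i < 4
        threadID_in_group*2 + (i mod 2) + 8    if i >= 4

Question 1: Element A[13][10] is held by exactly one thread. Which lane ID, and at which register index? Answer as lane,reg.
r: 13->gid=5,r8=1  c: 10->c8=1,tid=1,i&1=0
L=5*4+1=21  i=1*4+1*2+0=6

21,6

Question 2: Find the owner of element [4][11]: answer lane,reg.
17,5

r=4→G=4,rhi=0  c=11→chi=1,T=1,p=1
L=4*4+1=17  i=1*4+0*2+1=5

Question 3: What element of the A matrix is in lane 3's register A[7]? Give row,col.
8,15

lane 3: g=0 (3/4), t=3 (3%4)
i=7: r=0+8=8, c=3*2+1+8=15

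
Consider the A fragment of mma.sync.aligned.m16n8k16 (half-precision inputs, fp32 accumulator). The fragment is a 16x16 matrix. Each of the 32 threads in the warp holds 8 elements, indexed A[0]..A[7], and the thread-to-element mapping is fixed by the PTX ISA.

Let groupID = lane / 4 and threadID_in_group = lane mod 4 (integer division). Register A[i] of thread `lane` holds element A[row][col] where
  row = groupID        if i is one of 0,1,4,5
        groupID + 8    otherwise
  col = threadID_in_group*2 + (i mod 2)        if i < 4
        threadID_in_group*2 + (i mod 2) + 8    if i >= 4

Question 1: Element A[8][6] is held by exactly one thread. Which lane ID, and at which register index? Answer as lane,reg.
r:8=>grp=0,rB=1  c:6=>cB=0,tig=3,lo=0
L=0*4+3=3  i=0*4+1*2+0=2

3,2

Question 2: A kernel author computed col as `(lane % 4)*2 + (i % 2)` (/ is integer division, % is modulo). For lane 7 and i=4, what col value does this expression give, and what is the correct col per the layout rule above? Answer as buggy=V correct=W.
`(lane % 4)*2 + (i % 2)`[7,4]⇒6
L=7⇒gr=7>>2=1, th=7&3=3
[4]⇒row 1+0=1  col 3·2+0+8=14
col: 6 vs 14

buggy=6 correct=14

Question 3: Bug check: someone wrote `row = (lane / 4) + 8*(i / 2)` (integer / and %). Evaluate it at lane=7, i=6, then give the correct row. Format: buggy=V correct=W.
`(lane / 4) + 8*(i / 2)`[7,6]=>25
lane 7=>7/4=1, 7 mod 4=3
i=6  r:1+8=>9  c:2·3+0+8=>14
row: 25 vs 9

buggy=25 correct=9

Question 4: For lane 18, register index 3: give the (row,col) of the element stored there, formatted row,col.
18: grp=4,tig=2
[3] (4+8,2*2+1+0) = (12,5)

12,5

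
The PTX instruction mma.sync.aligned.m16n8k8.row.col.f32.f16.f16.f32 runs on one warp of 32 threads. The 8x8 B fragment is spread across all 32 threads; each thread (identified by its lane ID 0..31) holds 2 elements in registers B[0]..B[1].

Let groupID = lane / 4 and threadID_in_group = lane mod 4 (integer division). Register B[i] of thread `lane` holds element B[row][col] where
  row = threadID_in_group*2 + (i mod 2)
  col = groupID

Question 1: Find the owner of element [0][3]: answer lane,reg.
c=3→G=3  r=0→T=0,p=0
L=3*4+0=12  i=0=0

12,0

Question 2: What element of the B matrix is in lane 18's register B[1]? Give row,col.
5,4

L=18->gid=18>>2=4, tid=18&3=2
[1]->row 2·2+1=5  col gid=4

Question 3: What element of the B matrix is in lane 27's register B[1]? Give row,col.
lane 27=>27/4=6, 27 mod 4=3
i=1  r:2·3+1=>7  c:6

7,6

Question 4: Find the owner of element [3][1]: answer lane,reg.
5,1

c=1->g=1  r=3->t=1,b0=1
L=1*4+1=5  i=1=1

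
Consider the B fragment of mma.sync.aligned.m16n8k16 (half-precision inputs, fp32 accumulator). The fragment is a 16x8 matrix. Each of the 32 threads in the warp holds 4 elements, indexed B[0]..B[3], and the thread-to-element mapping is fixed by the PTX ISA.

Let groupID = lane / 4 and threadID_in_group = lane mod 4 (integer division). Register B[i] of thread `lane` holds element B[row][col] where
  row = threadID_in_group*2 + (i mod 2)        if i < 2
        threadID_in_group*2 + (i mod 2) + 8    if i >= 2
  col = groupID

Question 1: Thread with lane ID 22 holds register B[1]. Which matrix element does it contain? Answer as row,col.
lane 22: grp=5 (22/4), tig=2 (22%4)
i=1: r=2*2+1+0=5, c=grp=5

5,5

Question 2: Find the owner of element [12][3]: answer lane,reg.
c=3->g=3  r=12->rb=1,t=2,b0=0
L=3*4+2=14  i=1*2+0=2

14,2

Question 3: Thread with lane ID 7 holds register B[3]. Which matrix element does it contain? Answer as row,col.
15,1

lane 7: grp=1 (7/4), tig=3 (7%4)
i=3: r=3*2+1+8=15, c=grp=1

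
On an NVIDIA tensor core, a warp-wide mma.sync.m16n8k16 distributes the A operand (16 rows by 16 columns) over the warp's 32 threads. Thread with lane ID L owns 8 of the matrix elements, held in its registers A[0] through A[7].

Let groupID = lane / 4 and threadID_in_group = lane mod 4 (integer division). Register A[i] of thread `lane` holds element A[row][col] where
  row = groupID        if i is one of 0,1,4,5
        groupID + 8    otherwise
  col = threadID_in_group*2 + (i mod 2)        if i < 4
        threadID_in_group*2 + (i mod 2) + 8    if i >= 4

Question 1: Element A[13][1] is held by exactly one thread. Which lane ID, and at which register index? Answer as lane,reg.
r=13->g=5,rb=1  c=1->cb=0,t=0,b0=1
L=5*4+0=20  i=0*4+1*2+1=3

20,3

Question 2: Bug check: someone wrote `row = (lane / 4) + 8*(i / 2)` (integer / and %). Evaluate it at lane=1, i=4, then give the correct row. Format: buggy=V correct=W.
`(lane / 4) + 8*(i / 2)`[1,4]→16
1: G=0,T=1
[4] (0+0,1*2+0+8) = (0,10)
row: 16 vs 0

buggy=16 correct=0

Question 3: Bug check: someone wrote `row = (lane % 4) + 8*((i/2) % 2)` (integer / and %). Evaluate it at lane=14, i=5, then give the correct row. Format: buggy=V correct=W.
buggy=2 correct=3

`(lane % 4) + 8*((i/2) % 2)`[14,5]=>2
L=14=>grp=14>>2=3, tig=14&3=2
[5]=>row 3+0=3  col 2·2+1+8=13
row: 2 vs 3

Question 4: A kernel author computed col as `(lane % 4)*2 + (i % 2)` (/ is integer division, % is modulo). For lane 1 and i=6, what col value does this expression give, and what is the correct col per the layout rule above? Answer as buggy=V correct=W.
`(lane % 4)*2 + (i % 2)`[1,6]→2
lane 1: G=0 (1/4), T=1 (1%4)
i=6: r=0+8=8, c=1*2+0+8=10
col: 2 vs 10

buggy=2 correct=10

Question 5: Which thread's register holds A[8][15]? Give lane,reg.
r=8->g=0,rb=1  c=15->cb=1,t=3,b0=1
L=0*4+3=3  i=1*4+1*2+1=7

3,7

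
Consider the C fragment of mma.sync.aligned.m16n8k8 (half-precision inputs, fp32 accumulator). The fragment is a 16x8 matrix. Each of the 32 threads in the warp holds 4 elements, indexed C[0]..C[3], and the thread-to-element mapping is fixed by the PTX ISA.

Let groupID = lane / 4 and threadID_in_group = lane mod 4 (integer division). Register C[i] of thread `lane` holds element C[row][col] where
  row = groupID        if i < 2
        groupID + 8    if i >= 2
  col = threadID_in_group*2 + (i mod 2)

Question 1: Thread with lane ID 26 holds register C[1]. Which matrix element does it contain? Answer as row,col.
6,5

L=26->gid=26>>2=6, tid=26&3=2
[1]->row 6+0=6  col 2·2+1=5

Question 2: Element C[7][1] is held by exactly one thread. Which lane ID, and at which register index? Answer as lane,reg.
28,1

r: 7->gid=7,r8=0  c: 1->tid=0,i&1=1
L=7*4+0=28  i=0*2+1=1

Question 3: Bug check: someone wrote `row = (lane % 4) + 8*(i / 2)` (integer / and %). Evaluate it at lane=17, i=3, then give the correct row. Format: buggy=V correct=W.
`(lane % 4) + 8*(i / 2)`[17,3]⇒9
lane 17⇒17/4=4, 17 mod 4=1
i=3  r:4+8⇒12  c:2·1+1⇒3
row: 9 vs 12

buggy=9 correct=12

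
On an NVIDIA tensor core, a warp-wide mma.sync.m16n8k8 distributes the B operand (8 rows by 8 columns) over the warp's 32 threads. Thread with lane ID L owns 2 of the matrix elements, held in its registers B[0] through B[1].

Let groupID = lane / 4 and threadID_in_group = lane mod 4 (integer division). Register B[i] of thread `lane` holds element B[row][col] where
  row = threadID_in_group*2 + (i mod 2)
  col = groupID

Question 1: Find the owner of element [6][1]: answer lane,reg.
c=1->g=1  r=6->t=3,b0=0
L=1*4+3=7  i=0=0

7,0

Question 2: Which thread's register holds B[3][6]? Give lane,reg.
25,1

c:6=>grp=6  r:3=>tig=1,lo=1
L=6*4+1=25  i=1=1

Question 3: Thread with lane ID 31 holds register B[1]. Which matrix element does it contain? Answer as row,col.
7,7

lane 31→31/4=7, 31 mod 4=3
i=1  r:2·3+1→7  c:7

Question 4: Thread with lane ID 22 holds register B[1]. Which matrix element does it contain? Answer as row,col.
5,5

L=22->g=22>>2=5, t=22&3=2
[1]->row 2·2+1=5  col g=5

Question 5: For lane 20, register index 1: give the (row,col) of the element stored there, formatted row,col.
20: g=5,t=0
[1] (0*2+1,5) = (1,5)

1,5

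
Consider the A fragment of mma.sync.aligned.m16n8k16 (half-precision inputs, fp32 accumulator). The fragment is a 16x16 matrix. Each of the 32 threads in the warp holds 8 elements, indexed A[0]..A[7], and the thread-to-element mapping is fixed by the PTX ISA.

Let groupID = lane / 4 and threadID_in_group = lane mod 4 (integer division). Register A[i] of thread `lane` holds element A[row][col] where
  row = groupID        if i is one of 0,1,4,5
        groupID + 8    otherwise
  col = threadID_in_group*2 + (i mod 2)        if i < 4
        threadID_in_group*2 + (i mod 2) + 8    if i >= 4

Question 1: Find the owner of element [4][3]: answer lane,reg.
r=4⇒gr=4,Rb=0  c=3⇒Cb=0,th=1,odd=1
L=4*4+1=17  i=0*4+0*2+1=1

17,1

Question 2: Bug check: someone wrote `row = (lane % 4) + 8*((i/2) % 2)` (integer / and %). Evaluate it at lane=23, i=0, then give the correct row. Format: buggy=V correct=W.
buggy=3 correct=5

`(lane % 4) + 8*((i/2) % 2)`[23,0]->3
lane 23: g=5 (23/4), t=3 (23%4)
i=0: r=5+0=5, c=3*2+0+0=6
row: 3 vs 5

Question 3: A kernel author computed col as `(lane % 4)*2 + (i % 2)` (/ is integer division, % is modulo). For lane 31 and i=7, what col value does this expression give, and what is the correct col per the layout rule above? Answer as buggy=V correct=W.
`(lane % 4)*2 + (i % 2)`[31,7]->7
L=31->g=31>>2=7, t=31&3=3
[7]->row 7+8=15  col 3·2+1+8=15
col: 7 vs 15

buggy=7 correct=15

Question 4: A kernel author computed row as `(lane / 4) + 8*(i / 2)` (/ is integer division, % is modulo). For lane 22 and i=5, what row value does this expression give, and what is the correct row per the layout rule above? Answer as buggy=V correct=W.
`(lane / 4) + 8*(i / 2)`[22,5]->21
lane 22->22/4=5, 22 mod 4=2
i=5  r:5+0->5  c:2·2+1+8->13
row: 21 vs 5

buggy=21 correct=5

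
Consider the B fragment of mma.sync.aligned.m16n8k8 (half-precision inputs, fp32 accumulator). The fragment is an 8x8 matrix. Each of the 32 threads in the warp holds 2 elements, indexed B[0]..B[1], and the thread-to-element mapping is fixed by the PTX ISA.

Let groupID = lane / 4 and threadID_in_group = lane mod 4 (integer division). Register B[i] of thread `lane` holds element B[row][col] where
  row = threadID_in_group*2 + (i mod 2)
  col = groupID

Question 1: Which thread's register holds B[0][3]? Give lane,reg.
12,0

c:3=>grp=3  r:0=>tig=0,lo=0
L=3*4+0=12  i=0=0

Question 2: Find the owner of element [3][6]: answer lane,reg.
c: 6->gid=6  r: 3->tid=1,i&1=1
L=6*4+1=25  i=1=1

25,1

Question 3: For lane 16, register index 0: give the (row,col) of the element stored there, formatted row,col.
16: gid=4,tid=0
[0] (0*2+0,4) = (0,4)

0,4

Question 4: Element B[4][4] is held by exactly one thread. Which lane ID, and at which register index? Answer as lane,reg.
c=4→G=4  r=4→T=2,p=0
L=4*4+2=18  i=0=0

18,0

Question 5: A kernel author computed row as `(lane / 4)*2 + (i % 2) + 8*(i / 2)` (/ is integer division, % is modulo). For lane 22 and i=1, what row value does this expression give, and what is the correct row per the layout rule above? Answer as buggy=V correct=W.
`(lane / 4)*2 + (i % 2) + 8*(i / 2)`[22,1]->11
L=22->g=22>>2=5, t=22&3=2
[1]->row 2·2+1=5  col g=5
row: 11 vs 5

buggy=11 correct=5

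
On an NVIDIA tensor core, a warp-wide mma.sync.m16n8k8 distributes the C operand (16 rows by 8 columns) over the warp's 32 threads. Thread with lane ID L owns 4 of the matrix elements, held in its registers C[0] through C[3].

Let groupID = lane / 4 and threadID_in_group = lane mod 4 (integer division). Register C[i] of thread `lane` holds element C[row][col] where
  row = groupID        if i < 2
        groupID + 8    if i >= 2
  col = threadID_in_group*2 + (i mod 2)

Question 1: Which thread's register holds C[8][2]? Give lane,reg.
1,2

r=8->g=0,rb=1  c=2->t=1,b0=0
L=0*4+1=1  i=1*2+0=2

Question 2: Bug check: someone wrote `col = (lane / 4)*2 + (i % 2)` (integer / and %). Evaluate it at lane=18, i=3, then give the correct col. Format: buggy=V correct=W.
`(lane / 4)*2 + (i % 2)`[18,3]→9
lane 18: G=4 (18/4), T=2 (18%4)
i=3: r=4+8=12, c=2*2+1=5
col: 9 vs 5

buggy=9 correct=5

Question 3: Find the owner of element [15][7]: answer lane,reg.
r:15=>grp=7,rB=1  c:7=>tig=3,lo=1
L=7*4+3=31  i=1*2+1=3

31,3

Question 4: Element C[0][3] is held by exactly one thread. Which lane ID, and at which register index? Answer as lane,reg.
r: 0->gid=0,r8=0  c: 3->tid=1,i&1=1
L=0*4+1=1  i=0*2+1=1

1,1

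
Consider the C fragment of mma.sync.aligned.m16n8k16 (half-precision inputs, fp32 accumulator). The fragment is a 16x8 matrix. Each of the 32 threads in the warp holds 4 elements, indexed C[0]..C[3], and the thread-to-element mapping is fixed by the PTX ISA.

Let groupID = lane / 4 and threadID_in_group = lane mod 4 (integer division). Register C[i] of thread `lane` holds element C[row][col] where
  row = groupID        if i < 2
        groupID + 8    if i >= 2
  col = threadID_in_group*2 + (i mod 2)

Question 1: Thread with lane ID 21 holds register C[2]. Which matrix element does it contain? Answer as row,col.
13,2

lane 21→21/4=5, 21 mod 4=1
i=2  r:5+8→13  c:2·1+0→2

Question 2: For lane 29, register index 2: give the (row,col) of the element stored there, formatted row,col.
29: g=7,t=1
[2] (7+8,1*2+0) = (15,2)

15,2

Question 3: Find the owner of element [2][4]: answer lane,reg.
r: 2->gid=2,r8=0  c: 4->tid=2,i&1=0
L=2*4+2=10  i=0*2+0=0

10,0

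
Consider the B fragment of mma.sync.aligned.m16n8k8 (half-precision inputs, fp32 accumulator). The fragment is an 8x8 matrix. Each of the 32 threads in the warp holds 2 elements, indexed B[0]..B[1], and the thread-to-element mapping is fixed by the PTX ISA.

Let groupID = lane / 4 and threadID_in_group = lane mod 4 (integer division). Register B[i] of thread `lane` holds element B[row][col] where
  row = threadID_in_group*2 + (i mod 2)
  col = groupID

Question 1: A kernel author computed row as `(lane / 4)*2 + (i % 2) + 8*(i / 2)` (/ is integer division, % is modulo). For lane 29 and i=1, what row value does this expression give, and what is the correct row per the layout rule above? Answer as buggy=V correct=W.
`(lane / 4)*2 + (i % 2) + 8*(i / 2)`[29,1]->15
lane 29: gid=7 (29/4), tid=1 (29%4)
i=1: r=1*2+1=3, c=gid=7
row: 15 vs 3

buggy=15 correct=3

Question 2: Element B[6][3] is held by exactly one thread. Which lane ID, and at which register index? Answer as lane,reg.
15,0

c=3->g=3  r=6->t=3,b0=0
L=3*4+3=15  i=0=0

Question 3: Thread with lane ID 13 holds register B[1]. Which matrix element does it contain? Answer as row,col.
L=13→G=13>>2=3, T=13&3=1
[1]→row 1·2+1=3  col G=3

3,3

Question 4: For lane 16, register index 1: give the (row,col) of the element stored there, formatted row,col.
16: g=4,t=0
[1] (0*2+1,4) = (1,4)

1,4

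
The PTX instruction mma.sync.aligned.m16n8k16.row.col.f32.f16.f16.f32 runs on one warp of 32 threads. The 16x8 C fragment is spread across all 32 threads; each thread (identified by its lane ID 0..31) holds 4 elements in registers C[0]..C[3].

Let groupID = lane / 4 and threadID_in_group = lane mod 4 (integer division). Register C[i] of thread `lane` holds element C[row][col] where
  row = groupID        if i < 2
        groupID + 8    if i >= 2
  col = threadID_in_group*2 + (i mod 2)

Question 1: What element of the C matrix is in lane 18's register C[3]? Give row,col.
lane 18: gid=4 (18/4), tid=2 (18%4)
i=3: r=4+8=12, c=2*2+1=5

12,5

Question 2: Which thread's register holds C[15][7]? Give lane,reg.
r:15=>grp=7,rB=1  c:7=>tig=3,lo=1
L=7*4+3=31  i=1*2+1=3

31,3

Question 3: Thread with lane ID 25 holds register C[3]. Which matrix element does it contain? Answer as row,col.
L=25->gid=25>>2=6, tid=25&3=1
[3]->row 6+8=14  col 1·2+1=3

14,3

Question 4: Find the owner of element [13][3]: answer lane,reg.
r=13→G=5,rhi=1  c=3→T=1,p=1
L=5*4+1=21  i=1*2+1=3

21,3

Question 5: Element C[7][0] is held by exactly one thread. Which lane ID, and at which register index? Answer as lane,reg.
r=7⇒gr=7,Rb=0  c=0⇒th=0,odd=0
L=7*4+0=28  i=0*2+0=0

28,0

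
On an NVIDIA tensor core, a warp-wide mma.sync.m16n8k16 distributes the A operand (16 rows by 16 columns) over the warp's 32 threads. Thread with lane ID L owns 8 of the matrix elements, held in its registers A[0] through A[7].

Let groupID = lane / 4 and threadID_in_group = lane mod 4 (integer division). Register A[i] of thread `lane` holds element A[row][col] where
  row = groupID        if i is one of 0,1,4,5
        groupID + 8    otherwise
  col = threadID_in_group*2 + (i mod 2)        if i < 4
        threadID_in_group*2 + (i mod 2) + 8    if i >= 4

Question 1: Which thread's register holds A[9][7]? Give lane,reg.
r=9→G=1,rhi=1  c=7→chi=0,T=3,p=1
L=1*4+3=7  i=0*4+1*2+1=3

7,3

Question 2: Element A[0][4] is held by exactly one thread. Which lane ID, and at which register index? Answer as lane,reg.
2,0

r=0->g=0,rb=0  c=4->cb=0,t=2,b0=0
L=0*4+2=2  i=0*4+0*2+0=0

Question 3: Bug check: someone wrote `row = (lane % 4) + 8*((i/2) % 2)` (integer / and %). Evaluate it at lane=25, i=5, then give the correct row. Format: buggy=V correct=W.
buggy=1 correct=6

`(lane % 4) + 8*((i/2) % 2)`[25,5]->1
lane 25->25/4=6, 25 mod 4=1
i=5  r:6+0->6  c:2·1+1+8->11
row: 1 vs 6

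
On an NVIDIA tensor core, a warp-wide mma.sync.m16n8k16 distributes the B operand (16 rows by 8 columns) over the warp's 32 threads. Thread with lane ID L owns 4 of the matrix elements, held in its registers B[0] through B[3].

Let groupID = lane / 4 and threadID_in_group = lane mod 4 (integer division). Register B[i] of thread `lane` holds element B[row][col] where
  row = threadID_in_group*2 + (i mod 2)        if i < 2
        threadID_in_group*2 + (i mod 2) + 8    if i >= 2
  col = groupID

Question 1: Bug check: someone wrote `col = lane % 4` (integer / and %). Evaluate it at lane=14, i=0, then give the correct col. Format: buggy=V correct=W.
`lane % 4`[14,0]⇒2
lane 14⇒14/4=3, 14 mod 4=2
i=0  r:2·2+0+0⇒4  c:3
col: 2 vs 3

buggy=2 correct=3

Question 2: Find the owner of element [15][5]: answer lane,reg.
23,3

c:5=>grp=5  r:15=>rB=1,tig=3,lo=1
L=5*4+3=23  i=1*2+1=3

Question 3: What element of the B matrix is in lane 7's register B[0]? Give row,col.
6,1

7: gr=1,th=3
[0] (3*2+0+0,1) = (6,1)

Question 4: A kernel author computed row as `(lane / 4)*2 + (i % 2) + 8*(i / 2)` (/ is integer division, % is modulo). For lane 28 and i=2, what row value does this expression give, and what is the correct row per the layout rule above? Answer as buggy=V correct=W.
buggy=22 correct=8

`(lane / 4)*2 + (i % 2) + 8*(i / 2)`[28,2]→22
28: G=7,T=0
[2] (0*2+0+8,7) = (8,7)
row: 22 vs 8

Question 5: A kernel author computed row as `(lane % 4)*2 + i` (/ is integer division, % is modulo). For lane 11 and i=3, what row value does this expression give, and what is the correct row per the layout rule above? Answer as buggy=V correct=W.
`(lane % 4)*2 + i`[11,3]->9
L=11->g=11>>2=2, t=11&3=3
[3]->row 3·2+1+8=15  col g=2
row: 9 vs 15

buggy=9 correct=15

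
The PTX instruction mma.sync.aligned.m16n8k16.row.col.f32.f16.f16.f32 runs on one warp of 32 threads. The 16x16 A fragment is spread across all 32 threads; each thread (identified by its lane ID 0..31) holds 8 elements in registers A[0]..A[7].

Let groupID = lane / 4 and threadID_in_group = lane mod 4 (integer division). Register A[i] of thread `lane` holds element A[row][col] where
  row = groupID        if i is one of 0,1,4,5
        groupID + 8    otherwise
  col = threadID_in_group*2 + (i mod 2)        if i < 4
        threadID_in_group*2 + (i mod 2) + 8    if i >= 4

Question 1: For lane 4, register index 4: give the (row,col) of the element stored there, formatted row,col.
4: g=1,t=0
[4] (1+0,0*2+0+8) = (1,8)

1,8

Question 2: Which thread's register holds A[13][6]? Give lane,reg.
23,2

r:13=>grp=5,rB=1  c:6=>cB=0,tig=3,lo=0
L=5*4+3=23  i=0*4+1*2+0=2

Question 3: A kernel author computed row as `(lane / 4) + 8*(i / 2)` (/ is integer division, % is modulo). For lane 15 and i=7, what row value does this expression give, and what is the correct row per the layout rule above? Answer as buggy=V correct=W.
buggy=27 correct=11

`(lane / 4) + 8*(i / 2)`[15,7]->27
L=15->gid=15>>2=3, tid=15&3=3
[7]->row 3+8=11  col 3·2+1+8=15
row: 27 vs 11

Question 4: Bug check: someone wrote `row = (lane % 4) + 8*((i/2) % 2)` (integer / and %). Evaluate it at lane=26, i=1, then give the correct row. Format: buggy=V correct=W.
buggy=2 correct=6

`(lane % 4) + 8*((i/2) % 2)`[26,1]=>2
L=26=>grp=26>>2=6, tig=26&3=2
[1]=>row 6+0=6  col 2·2+1+0=5
row: 2 vs 6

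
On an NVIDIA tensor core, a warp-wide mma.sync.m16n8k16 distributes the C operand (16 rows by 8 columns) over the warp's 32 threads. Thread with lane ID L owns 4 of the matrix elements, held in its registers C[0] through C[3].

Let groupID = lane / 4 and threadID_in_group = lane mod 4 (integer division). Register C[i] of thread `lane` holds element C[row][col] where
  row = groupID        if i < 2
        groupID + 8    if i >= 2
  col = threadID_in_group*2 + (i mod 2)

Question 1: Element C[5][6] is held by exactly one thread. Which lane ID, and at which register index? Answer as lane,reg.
r=5→G=5,rhi=0  c=6→T=3,p=0
L=5*4+3=23  i=0*2+0=0

23,0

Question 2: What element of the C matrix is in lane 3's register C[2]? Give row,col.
8,6

lane 3->3/4=0, 3 mod 4=3
i=2  r:0+8->8  c:2·3+0->6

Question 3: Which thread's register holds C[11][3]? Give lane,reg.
13,3

r:11=>grp=3,rB=1  c:3=>tig=1,lo=1
L=3*4+1=13  i=1*2+1=3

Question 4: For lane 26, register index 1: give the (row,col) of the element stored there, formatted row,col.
6,5

lane 26->26/4=6, 26 mod 4=2
i=1  r:6+0->6  c:2·2+1->5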